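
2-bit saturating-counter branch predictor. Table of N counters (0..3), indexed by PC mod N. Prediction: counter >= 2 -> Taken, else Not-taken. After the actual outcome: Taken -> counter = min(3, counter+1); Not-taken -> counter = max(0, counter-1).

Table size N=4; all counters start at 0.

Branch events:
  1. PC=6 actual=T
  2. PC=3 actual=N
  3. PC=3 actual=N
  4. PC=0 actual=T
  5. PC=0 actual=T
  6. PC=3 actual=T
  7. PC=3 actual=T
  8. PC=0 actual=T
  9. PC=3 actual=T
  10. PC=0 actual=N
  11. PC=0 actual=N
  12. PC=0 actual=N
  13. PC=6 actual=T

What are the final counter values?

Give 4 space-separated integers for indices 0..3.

Ev 1: PC=6 idx=2 pred=N actual=T -> ctr[2]=1
Ev 2: PC=3 idx=3 pred=N actual=N -> ctr[3]=0
Ev 3: PC=3 idx=3 pred=N actual=N -> ctr[3]=0
Ev 4: PC=0 idx=0 pred=N actual=T -> ctr[0]=1
Ev 5: PC=0 idx=0 pred=N actual=T -> ctr[0]=2
Ev 6: PC=3 idx=3 pred=N actual=T -> ctr[3]=1
Ev 7: PC=3 idx=3 pred=N actual=T -> ctr[3]=2
Ev 8: PC=0 idx=0 pred=T actual=T -> ctr[0]=3
Ev 9: PC=3 idx=3 pred=T actual=T -> ctr[3]=3
Ev 10: PC=0 idx=0 pred=T actual=N -> ctr[0]=2
Ev 11: PC=0 idx=0 pred=T actual=N -> ctr[0]=1
Ev 12: PC=0 idx=0 pred=N actual=N -> ctr[0]=0
Ev 13: PC=6 idx=2 pred=N actual=T -> ctr[2]=2

Answer: 0 0 2 3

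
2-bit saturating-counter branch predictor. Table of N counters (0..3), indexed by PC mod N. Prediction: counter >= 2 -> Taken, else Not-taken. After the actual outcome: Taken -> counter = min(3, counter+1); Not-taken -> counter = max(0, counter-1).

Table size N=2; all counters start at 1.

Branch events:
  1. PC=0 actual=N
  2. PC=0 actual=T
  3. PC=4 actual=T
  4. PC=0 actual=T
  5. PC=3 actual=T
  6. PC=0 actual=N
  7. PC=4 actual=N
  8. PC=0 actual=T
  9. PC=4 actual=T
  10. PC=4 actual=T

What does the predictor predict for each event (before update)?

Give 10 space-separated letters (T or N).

Ev 1: PC=0 idx=0 pred=N actual=N -> ctr[0]=0
Ev 2: PC=0 idx=0 pred=N actual=T -> ctr[0]=1
Ev 3: PC=4 idx=0 pred=N actual=T -> ctr[0]=2
Ev 4: PC=0 idx=0 pred=T actual=T -> ctr[0]=3
Ev 5: PC=3 idx=1 pred=N actual=T -> ctr[1]=2
Ev 6: PC=0 idx=0 pred=T actual=N -> ctr[0]=2
Ev 7: PC=4 idx=0 pred=T actual=N -> ctr[0]=1
Ev 8: PC=0 idx=0 pred=N actual=T -> ctr[0]=2
Ev 9: PC=4 idx=0 pred=T actual=T -> ctr[0]=3
Ev 10: PC=4 idx=0 pred=T actual=T -> ctr[0]=3

Answer: N N N T N T T N T T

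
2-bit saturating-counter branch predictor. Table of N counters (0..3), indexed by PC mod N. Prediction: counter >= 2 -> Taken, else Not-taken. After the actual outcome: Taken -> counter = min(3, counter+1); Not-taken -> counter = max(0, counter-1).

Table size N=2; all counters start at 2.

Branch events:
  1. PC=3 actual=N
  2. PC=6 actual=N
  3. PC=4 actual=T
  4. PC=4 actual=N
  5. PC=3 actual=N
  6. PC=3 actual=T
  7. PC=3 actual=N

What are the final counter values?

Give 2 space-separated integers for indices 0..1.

Ev 1: PC=3 idx=1 pred=T actual=N -> ctr[1]=1
Ev 2: PC=6 idx=0 pred=T actual=N -> ctr[0]=1
Ev 3: PC=4 idx=0 pred=N actual=T -> ctr[0]=2
Ev 4: PC=4 idx=0 pred=T actual=N -> ctr[0]=1
Ev 5: PC=3 idx=1 pred=N actual=N -> ctr[1]=0
Ev 6: PC=3 idx=1 pred=N actual=T -> ctr[1]=1
Ev 7: PC=3 idx=1 pred=N actual=N -> ctr[1]=0

Answer: 1 0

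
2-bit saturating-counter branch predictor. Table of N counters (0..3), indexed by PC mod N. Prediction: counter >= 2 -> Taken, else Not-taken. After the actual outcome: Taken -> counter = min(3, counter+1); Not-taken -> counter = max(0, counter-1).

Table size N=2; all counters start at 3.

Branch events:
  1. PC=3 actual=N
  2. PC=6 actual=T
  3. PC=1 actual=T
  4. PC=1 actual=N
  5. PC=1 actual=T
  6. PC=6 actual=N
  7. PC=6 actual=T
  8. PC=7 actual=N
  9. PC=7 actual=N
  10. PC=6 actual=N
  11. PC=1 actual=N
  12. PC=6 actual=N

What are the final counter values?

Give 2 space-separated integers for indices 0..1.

Ev 1: PC=3 idx=1 pred=T actual=N -> ctr[1]=2
Ev 2: PC=6 idx=0 pred=T actual=T -> ctr[0]=3
Ev 3: PC=1 idx=1 pred=T actual=T -> ctr[1]=3
Ev 4: PC=1 idx=1 pred=T actual=N -> ctr[1]=2
Ev 5: PC=1 idx=1 pred=T actual=T -> ctr[1]=3
Ev 6: PC=6 idx=0 pred=T actual=N -> ctr[0]=2
Ev 7: PC=6 idx=0 pred=T actual=T -> ctr[0]=3
Ev 8: PC=7 idx=1 pred=T actual=N -> ctr[1]=2
Ev 9: PC=7 idx=1 pred=T actual=N -> ctr[1]=1
Ev 10: PC=6 idx=0 pred=T actual=N -> ctr[0]=2
Ev 11: PC=1 idx=1 pred=N actual=N -> ctr[1]=0
Ev 12: PC=6 idx=0 pred=T actual=N -> ctr[0]=1

Answer: 1 0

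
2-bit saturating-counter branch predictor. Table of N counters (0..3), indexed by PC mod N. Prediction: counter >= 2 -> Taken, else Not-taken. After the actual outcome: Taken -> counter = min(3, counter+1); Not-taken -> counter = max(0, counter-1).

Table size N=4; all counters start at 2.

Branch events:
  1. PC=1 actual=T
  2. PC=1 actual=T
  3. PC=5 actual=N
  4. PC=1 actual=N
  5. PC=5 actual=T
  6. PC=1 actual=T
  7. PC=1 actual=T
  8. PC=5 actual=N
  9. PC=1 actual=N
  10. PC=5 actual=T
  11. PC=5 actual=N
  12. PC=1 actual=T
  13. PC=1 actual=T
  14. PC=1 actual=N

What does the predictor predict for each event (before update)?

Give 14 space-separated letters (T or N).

Ev 1: PC=1 idx=1 pred=T actual=T -> ctr[1]=3
Ev 2: PC=1 idx=1 pred=T actual=T -> ctr[1]=3
Ev 3: PC=5 idx=1 pred=T actual=N -> ctr[1]=2
Ev 4: PC=1 idx=1 pred=T actual=N -> ctr[1]=1
Ev 5: PC=5 idx=1 pred=N actual=T -> ctr[1]=2
Ev 6: PC=1 idx=1 pred=T actual=T -> ctr[1]=3
Ev 7: PC=1 idx=1 pred=T actual=T -> ctr[1]=3
Ev 8: PC=5 idx=1 pred=T actual=N -> ctr[1]=2
Ev 9: PC=1 idx=1 pred=T actual=N -> ctr[1]=1
Ev 10: PC=5 idx=1 pred=N actual=T -> ctr[1]=2
Ev 11: PC=5 idx=1 pred=T actual=N -> ctr[1]=1
Ev 12: PC=1 idx=1 pred=N actual=T -> ctr[1]=2
Ev 13: PC=1 idx=1 pred=T actual=T -> ctr[1]=3
Ev 14: PC=1 idx=1 pred=T actual=N -> ctr[1]=2

Answer: T T T T N T T T T N T N T T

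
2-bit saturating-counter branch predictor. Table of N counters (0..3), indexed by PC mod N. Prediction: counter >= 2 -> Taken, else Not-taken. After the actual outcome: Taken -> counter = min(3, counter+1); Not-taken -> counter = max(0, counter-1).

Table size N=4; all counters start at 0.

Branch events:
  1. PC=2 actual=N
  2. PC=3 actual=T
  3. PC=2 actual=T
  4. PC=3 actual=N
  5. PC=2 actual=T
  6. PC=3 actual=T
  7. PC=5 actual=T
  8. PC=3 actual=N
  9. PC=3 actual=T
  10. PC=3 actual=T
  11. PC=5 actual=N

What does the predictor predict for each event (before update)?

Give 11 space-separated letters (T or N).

Ev 1: PC=2 idx=2 pred=N actual=N -> ctr[2]=0
Ev 2: PC=3 idx=3 pred=N actual=T -> ctr[3]=1
Ev 3: PC=2 idx=2 pred=N actual=T -> ctr[2]=1
Ev 4: PC=3 idx=3 pred=N actual=N -> ctr[3]=0
Ev 5: PC=2 idx=2 pred=N actual=T -> ctr[2]=2
Ev 6: PC=3 idx=3 pred=N actual=T -> ctr[3]=1
Ev 7: PC=5 idx=1 pred=N actual=T -> ctr[1]=1
Ev 8: PC=3 idx=3 pred=N actual=N -> ctr[3]=0
Ev 9: PC=3 idx=3 pred=N actual=T -> ctr[3]=1
Ev 10: PC=3 idx=3 pred=N actual=T -> ctr[3]=2
Ev 11: PC=5 idx=1 pred=N actual=N -> ctr[1]=0

Answer: N N N N N N N N N N N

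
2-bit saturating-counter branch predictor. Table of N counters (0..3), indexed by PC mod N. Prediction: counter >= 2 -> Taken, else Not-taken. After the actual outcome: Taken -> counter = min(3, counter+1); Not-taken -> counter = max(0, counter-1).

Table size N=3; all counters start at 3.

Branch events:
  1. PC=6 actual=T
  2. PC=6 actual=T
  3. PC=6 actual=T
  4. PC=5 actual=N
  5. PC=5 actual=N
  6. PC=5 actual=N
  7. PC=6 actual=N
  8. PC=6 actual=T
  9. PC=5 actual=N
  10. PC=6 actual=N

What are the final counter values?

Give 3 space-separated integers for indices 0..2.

Answer: 2 3 0

Derivation:
Ev 1: PC=6 idx=0 pred=T actual=T -> ctr[0]=3
Ev 2: PC=6 idx=0 pred=T actual=T -> ctr[0]=3
Ev 3: PC=6 idx=0 pred=T actual=T -> ctr[0]=3
Ev 4: PC=5 idx=2 pred=T actual=N -> ctr[2]=2
Ev 5: PC=5 idx=2 pred=T actual=N -> ctr[2]=1
Ev 6: PC=5 idx=2 pred=N actual=N -> ctr[2]=0
Ev 7: PC=6 idx=0 pred=T actual=N -> ctr[0]=2
Ev 8: PC=6 idx=0 pred=T actual=T -> ctr[0]=3
Ev 9: PC=5 idx=2 pred=N actual=N -> ctr[2]=0
Ev 10: PC=6 idx=0 pred=T actual=N -> ctr[0]=2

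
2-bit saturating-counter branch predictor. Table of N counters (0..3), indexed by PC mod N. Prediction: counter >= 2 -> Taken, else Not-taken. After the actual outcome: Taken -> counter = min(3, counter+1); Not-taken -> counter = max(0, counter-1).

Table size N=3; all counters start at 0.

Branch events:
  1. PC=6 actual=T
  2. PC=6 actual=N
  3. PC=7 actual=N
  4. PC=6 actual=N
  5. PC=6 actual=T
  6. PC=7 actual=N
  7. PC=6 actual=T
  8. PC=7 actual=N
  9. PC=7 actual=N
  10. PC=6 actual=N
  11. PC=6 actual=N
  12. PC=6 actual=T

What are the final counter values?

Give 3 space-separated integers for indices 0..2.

Answer: 1 0 0

Derivation:
Ev 1: PC=6 idx=0 pred=N actual=T -> ctr[0]=1
Ev 2: PC=6 idx=0 pred=N actual=N -> ctr[0]=0
Ev 3: PC=7 idx=1 pred=N actual=N -> ctr[1]=0
Ev 4: PC=6 idx=0 pred=N actual=N -> ctr[0]=0
Ev 5: PC=6 idx=0 pred=N actual=T -> ctr[0]=1
Ev 6: PC=7 idx=1 pred=N actual=N -> ctr[1]=0
Ev 7: PC=6 idx=0 pred=N actual=T -> ctr[0]=2
Ev 8: PC=7 idx=1 pred=N actual=N -> ctr[1]=0
Ev 9: PC=7 idx=1 pred=N actual=N -> ctr[1]=0
Ev 10: PC=6 idx=0 pred=T actual=N -> ctr[0]=1
Ev 11: PC=6 idx=0 pred=N actual=N -> ctr[0]=0
Ev 12: PC=6 idx=0 pred=N actual=T -> ctr[0]=1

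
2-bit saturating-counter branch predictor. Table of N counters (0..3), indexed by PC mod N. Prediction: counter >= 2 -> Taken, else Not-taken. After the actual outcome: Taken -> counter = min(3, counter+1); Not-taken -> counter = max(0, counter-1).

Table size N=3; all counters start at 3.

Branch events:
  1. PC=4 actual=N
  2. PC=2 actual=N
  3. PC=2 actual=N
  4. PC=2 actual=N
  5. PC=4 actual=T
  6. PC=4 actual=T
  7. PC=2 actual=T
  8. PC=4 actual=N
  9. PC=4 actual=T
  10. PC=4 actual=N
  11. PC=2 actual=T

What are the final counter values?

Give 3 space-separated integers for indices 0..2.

Ev 1: PC=4 idx=1 pred=T actual=N -> ctr[1]=2
Ev 2: PC=2 idx=2 pred=T actual=N -> ctr[2]=2
Ev 3: PC=2 idx=2 pred=T actual=N -> ctr[2]=1
Ev 4: PC=2 idx=2 pred=N actual=N -> ctr[2]=0
Ev 5: PC=4 idx=1 pred=T actual=T -> ctr[1]=3
Ev 6: PC=4 idx=1 pred=T actual=T -> ctr[1]=3
Ev 7: PC=2 idx=2 pred=N actual=T -> ctr[2]=1
Ev 8: PC=4 idx=1 pred=T actual=N -> ctr[1]=2
Ev 9: PC=4 idx=1 pred=T actual=T -> ctr[1]=3
Ev 10: PC=4 idx=1 pred=T actual=N -> ctr[1]=2
Ev 11: PC=2 idx=2 pred=N actual=T -> ctr[2]=2

Answer: 3 2 2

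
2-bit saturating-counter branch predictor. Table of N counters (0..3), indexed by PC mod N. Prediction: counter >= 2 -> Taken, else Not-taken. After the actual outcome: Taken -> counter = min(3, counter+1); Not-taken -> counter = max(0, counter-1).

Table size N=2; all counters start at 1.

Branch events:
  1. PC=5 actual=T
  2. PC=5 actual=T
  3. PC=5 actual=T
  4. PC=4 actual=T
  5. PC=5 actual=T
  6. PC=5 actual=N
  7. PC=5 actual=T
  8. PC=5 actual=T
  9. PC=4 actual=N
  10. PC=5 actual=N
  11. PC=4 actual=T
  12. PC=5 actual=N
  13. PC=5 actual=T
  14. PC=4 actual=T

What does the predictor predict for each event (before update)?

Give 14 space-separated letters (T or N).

Ev 1: PC=5 idx=1 pred=N actual=T -> ctr[1]=2
Ev 2: PC=5 idx=1 pred=T actual=T -> ctr[1]=3
Ev 3: PC=5 idx=1 pred=T actual=T -> ctr[1]=3
Ev 4: PC=4 idx=0 pred=N actual=T -> ctr[0]=2
Ev 5: PC=5 idx=1 pred=T actual=T -> ctr[1]=3
Ev 6: PC=5 idx=1 pred=T actual=N -> ctr[1]=2
Ev 7: PC=5 idx=1 pred=T actual=T -> ctr[1]=3
Ev 8: PC=5 idx=1 pred=T actual=T -> ctr[1]=3
Ev 9: PC=4 idx=0 pred=T actual=N -> ctr[0]=1
Ev 10: PC=5 idx=1 pred=T actual=N -> ctr[1]=2
Ev 11: PC=4 idx=0 pred=N actual=T -> ctr[0]=2
Ev 12: PC=5 idx=1 pred=T actual=N -> ctr[1]=1
Ev 13: PC=5 idx=1 pred=N actual=T -> ctr[1]=2
Ev 14: PC=4 idx=0 pred=T actual=T -> ctr[0]=3

Answer: N T T N T T T T T T N T N T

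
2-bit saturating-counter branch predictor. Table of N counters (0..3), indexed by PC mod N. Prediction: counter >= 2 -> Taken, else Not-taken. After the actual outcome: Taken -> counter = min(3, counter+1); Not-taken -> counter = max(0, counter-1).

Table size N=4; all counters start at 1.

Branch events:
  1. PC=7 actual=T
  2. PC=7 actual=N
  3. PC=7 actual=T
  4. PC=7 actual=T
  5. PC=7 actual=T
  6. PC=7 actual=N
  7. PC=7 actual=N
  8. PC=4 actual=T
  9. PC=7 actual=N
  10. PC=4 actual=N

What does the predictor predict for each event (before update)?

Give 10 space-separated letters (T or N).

Ev 1: PC=7 idx=3 pred=N actual=T -> ctr[3]=2
Ev 2: PC=7 idx=3 pred=T actual=N -> ctr[3]=1
Ev 3: PC=7 idx=3 pred=N actual=T -> ctr[3]=2
Ev 4: PC=7 idx=3 pred=T actual=T -> ctr[3]=3
Ev 5: PC=7 idx=3 pred=T actual=T -> ctr[3]=3
Ev 6: PC=7 idx=3 pred=T actual=N -> ctr[3]=2
Ev 7: PC=7 idx=3 pred=T actual=N -> ctr[3]=1
Ev 8: PC=4 idx=0 pred=N actual=T -> ctr[0]=2
Ev 9: PC=7 idx=3 pred=N actual=N -> ctr[3]=0
Ev 10: PC=4 idx=0 pred=T actual=N -> ctr[0]=1

Answer: N T N T T T T N N T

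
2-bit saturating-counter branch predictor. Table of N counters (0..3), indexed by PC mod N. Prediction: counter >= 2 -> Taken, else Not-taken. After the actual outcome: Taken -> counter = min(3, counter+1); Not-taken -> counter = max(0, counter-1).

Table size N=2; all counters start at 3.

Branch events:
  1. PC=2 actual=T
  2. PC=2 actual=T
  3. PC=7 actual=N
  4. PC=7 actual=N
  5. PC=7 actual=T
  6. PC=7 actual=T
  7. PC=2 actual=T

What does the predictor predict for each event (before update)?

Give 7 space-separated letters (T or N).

Ev 1: PC=2 idx=0 pred=T actual=T -> ctr[0]=3
Ev 2: PC=2 idx=0 pred=T actual=T -> ctr[0]=3
Ev 3: PC=7 idx=1 pred=T actual=N -> ctr[1]=2
Ev 4: PC=7 idx=1 pred=T actual=N -> ctr[1]=1
Ev 5: PC=7 idx=1 pred=N actual=T -> ctr[1]=2
Ev 6: PC=7 idx=1 pred=T actual=T -> ctr[1]=3
Ev 7: PC=2 idx=0 pred=T actual=T -> ctr[0]=3

Answer: T T T T N T T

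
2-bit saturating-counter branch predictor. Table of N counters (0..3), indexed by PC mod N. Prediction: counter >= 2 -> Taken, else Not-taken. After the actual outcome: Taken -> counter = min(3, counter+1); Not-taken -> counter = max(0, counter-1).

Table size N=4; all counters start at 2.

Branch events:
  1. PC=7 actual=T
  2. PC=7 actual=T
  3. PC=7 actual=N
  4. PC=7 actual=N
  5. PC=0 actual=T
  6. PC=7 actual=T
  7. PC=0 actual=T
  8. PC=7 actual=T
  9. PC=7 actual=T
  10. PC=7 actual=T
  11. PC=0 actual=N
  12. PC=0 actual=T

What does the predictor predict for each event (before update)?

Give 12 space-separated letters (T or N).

Ev 1: PC=7 idx=3 pred=T actual=T -> ctr[3]=3
Ev 2: PC=7 idx=3 pred=T actual=T -> ctr[3]=3
Ev 3: PC=7 idx=3 pred=T actual=N -> ctr[3]=2
Ev 4: PC=7 idx=3 pred=T actual=N -> ctr[3]=1
Ev 5: PC=0 idx=0 pred=T actual=T -> ctr[0]=3
Ev 6: PC=7 idx=3 pred=N actual=T -> ctr[3]=2
Ev 7: PC=0 idx=0 pred=T actual=T -> ctr[0]=3
Ev 8: PC=7 idx=3 pred=T actual=T -> ctr[3]=3
Ev 9: PC=7 idx=3 pred=T actual=T -> ctr[3]=3
Ev 10: PC=7 idx=3 pred=T actual=T -> ctr[3]=3
Ev 11: PC=0 idx=0 pred=T actual=N -> ctr[0]=2
Ev 12: PC=0 idx=0 pred=T actual=T -> ctr[0]=3

Answer: T T T T T N T T T T T T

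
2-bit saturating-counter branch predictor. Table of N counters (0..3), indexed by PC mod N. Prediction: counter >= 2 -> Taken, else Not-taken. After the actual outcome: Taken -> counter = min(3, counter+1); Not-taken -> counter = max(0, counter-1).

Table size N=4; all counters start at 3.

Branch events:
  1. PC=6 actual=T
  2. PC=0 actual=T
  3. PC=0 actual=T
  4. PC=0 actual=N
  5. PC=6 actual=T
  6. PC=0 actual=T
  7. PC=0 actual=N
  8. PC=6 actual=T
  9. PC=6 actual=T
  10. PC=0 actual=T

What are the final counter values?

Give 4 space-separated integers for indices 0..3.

Ev 1: PC=6 idx=2 pred=T actual=T -> ctr[2]=3
Ev 2: PC=0 idx=0 pred=T actual=T -> ctr[0]=3
Ev 3: PC=0 idx=0 pred=T actual=T -> ctr[0]=3
Ev 4: PC=0 idx=0 pred=T actual=N -> ctr[0]=2
Ev 5: PC=6 idx=2 pred=T actual=T -> ctr[2]=3
Ev 6: PC=0 idx=0 pred=T actual=T -> ctr[0]=3
Ev 7: PC=0 idx=0 pred=T actual=N -> ctr[0]=2
Ev 8: PC=6 idx=2 pred=T actual=T -> ctr[2]=3
Ev 9: PC=6 idx=2 pred=T actual=T -> ctr[2]=3
Ev 10: PC=0 idx=0 pred=T actual=T -> ctr[0]=3

Answer: 3 3 3 3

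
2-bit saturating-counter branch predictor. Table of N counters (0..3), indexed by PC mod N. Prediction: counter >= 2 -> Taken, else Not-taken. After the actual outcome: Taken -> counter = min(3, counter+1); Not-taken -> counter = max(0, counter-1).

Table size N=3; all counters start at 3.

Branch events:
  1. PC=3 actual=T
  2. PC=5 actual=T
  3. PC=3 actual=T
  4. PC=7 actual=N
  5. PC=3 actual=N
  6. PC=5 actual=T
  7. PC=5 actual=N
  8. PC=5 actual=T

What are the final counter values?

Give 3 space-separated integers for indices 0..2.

Ev 1: PC=3 idx=0 pred=T actual=T -> ctr[0]=3
Ev 2: PC=5 idx=2 pred=T actual=T -> ctr[2]=3
Ev 3: PC=3 idx=0 pred=T actual=T -> ctr[0]=3
Ev 4: PC=7 idx=1 pred=T actual=N -> ctr[1]=2
Ev 5: PC=3 idx=0 pred=T actual=N -> ctr[0]=2
Ev 6: PC=5 idx=2 pred=T actual=T -> ctr[2]=3
Ev 7: PC=5 idx=2 pred=T actual=N -> ctr[2]=2
Ev 8: PC=5 idx=2 pred=T actual=T -> ctr[2]=3

Answer: 2 2 3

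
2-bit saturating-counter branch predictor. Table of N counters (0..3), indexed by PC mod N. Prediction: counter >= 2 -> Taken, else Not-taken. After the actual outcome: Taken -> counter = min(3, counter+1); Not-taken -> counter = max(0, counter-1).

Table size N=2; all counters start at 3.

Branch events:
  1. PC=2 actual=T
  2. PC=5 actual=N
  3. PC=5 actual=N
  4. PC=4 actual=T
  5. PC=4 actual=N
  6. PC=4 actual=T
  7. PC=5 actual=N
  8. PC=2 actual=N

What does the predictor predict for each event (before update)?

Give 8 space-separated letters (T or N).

Answer: T T T T T T N T

Derivation:
Ev 1: PC=2 idx=0 pred=T actual=T -> ctr[0]=3
Ev 2: PC=5 idx=1 pred=T actual=N -> ctr[1]=2
Ev 3: PC=5 idx=1 pred=T actual=N -> ctr[1]=1
Ev 4: PC=4 idx=0 pred=T actual=T -> ctr[0]=3
Ev 5: PC=4 idx=0 pred=T actual=N -> ctr[0]=2
Ev 6: PC=4 idx=0 pred=T actual=T -> ctr[0]=3
Ev 7: PC=5 idx=1 pred=N actual=N -> ctr[1]=0
Ev 8: PC=2 idx=0 pred=T actual=N -> ctr[0]=2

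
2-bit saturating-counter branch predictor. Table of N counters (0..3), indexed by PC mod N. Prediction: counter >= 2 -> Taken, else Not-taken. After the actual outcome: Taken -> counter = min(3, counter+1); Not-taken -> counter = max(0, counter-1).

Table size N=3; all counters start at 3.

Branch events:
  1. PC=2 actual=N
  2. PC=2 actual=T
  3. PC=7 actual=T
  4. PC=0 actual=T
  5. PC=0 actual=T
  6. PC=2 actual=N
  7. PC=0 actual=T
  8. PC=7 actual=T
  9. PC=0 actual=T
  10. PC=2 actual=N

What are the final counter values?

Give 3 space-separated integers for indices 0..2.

Ev 1: PC=2 idx=2 pred=T actual=N -> ctr[2]=2
Ev 2: PC=2 idx=2 pred=T actual=T -> ctr[2]=3
Ev 3: PC=7 idx=1 pred=T actual=T -> ctr[1]=3
Ev 4: PC=0 idx=0 pred=T actual=T -> ctr[0]=3
Ev 5: PC=0 idx=0 pred=T actual=T -> ctr[0]=3
Ev 6: PC=2 idx=2 pred=T actual=N -> ctr[2]=2
Ev 7: PC=0 idx=0 pred=T actual=T -> ctr[0]=3
Ev 8: PC=7 idx=1 pred=T actual=T -> ctr[1]=3
Ev 9: PC=0 idx=0 pred=T actual=T -> ctr[0]=3
Ev 10: PC=2 idx=2 pred=T actual=N -> ctr[2]=1

Answer: 3 3 1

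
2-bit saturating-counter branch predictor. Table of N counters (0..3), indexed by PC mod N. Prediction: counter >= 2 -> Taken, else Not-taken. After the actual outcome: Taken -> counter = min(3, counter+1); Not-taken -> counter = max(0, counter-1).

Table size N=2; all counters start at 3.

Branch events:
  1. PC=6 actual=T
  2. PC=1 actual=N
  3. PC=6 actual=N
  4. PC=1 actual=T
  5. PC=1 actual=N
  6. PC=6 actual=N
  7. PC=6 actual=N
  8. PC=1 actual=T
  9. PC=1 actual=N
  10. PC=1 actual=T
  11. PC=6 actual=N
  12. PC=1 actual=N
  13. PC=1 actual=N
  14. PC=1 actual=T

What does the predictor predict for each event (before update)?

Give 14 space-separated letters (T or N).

Answer: T T T T T T N T T T N T T N

Derivation:
Ev 1: PC=6 idx=0 pred=T actual=T -> ctr[0]=3
Ev 2: PC=1 idx=1 pred=T actual=N -> ctr[1]=2
Ev 3: PC=6 idx=0 pred=T actual=N -> ctr[0]=2
Ev 4: PC=1 idx=1 pred=T actual=T -> ctr[1]=3
Ev 5: PC=1 idx=1 pred=T actual=N -> ctr[1]=2
Ev 6: PC=6 idx=0 pred=T actual=N -> ctr[0]=1
Ev 7: PC=6 idx=0 pred=N actual=N -> ctr[0]=0
Ev 8: PC=1 idx=1 pred=T actual=T -> ctr[1]=3
Ev 9: PC=1 idx=1 pred=T actual=N -> ctr[1]=2
Ev 10: PC=1 idx=1 pred=T actual=T -> ctr[1]=3
Ev 11: PC=6 idx=0 pred=N actual=N -> ctr[0]=0
Ev 12: PC=1 idx=1 pred=T actual=N -> ctr[1]=2
Ev 13: PC=1 idx=1 pred=T actual=N -> ctr[1]=1
Ev 14: PC=1 idx=1 pred=N actual=T -> ctr[1]=2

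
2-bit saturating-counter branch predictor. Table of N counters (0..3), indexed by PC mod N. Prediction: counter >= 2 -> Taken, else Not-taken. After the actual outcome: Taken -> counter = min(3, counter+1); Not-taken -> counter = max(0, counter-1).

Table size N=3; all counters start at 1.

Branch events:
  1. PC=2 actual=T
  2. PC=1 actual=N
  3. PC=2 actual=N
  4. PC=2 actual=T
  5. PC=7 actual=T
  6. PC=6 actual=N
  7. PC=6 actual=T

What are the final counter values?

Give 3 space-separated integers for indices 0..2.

Answer: 1 1 2

Derivation:
Ev 1: PC=2 idx=2 pred=N actual=T -> ctr[2]=2
Ev 2: PC=1 idx=1 pred=N actual=N -> ctr[1]=0
Ev 3: PC=2 idx=2 pred=T actual=N -> ctr[2]=1
Ev 4: PC=2 idx=2 pred=N actual=T -> ctr[2]=2
Ev 5: PC=7 idx=1 pred=N actual=T -> ctr[1]=1
Ev 6: PC=6 idx=0 pred=N actual=N -> ctr[0]=0
Ev 7: PC=6 idx=0 pred=N actual=T -> ctr[0]=1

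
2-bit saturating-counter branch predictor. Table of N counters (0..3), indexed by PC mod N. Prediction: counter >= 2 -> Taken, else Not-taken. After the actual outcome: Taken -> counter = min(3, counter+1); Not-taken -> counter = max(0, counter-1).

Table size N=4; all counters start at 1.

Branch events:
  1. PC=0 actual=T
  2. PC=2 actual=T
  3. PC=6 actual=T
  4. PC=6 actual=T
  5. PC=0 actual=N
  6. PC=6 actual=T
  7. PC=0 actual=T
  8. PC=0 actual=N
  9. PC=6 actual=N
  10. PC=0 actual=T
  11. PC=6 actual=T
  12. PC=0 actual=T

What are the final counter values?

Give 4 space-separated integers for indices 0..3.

Answer: 3 1 3 1

Derivation:
Ev 1: PC=0 idx=0 pred=N actual=T -> ctr[0]=2
Ev 2: PC=2 idx=2 pred=N actual=T -> ctr[2]=2
Ev 3: PC=6 idx=2 pred=T actual=T -> ctr[2]=3
Ev 4: PC=6 idx=2 pred=T actual=T -> ctr[2]=3
Ev 5: PC=0 idx=0 pred=T actual=N -> ctr[0]=1
Ev 6: PC=6 idx=2 pred=T actual=T -> ctr[2]=3
Ev 7: PC=0 idx=0 pred=N actual=T -> ctr[0]=2
Ev 8: PC=0 idx=0 pred=T actual=N -> ctr[0]=1
Ev 9: PC=6 idx=2 pred=T actual=N -> ctr[2]=2
Ev 10: PC=0 idx=0 pred=N actual=T -> ctr[0]=2
Ev 11: PC=6 idx=2 pred=T actual=T -> ctr[2]=3
Ev 12: PC=0 idx=0 pred=T actual=T -> ctr[0]=3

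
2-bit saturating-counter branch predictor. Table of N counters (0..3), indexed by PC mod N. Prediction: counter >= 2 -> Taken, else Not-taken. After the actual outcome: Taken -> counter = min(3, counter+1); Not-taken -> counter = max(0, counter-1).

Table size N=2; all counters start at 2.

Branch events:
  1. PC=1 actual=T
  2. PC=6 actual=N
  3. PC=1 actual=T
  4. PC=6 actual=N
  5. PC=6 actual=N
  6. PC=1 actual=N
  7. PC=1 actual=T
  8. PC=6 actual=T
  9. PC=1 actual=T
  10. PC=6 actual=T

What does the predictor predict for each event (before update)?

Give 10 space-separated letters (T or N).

Ev 1: PC=1 idx=1 pred=T actual=T -> ctr[1]=3
Ev 2: PC=6 idx=0 pred=T actual=N -> ctr[0]=1
Ev 3: PC=1 idx=1 pred=T actual=T -> ctr[1]=3
Ev 4: PC=6 idx=0 pred=N actual=N -> ctr[0]=0
Ev 5: PC=6 idx=0 pred=N actual=N -> ctr[0]=0
Ev 6: PC=1 idx=1 pred=T actual=N -> ctr[1]=2
Ev 7: PC=1 idx=1 pred=T actual=T -> ctr[1]=3
Ev 8: PC=6 idx=0 pred=N actual=T -> ctr[0]=1
Ev 9: PC=1 idx=1 pred=T actual=T -> ctr[1]=3
Ev 10: PC=6 idx=0 pred=N actual=T -> ctr[0]=2

Answer: T T T N N T T N T N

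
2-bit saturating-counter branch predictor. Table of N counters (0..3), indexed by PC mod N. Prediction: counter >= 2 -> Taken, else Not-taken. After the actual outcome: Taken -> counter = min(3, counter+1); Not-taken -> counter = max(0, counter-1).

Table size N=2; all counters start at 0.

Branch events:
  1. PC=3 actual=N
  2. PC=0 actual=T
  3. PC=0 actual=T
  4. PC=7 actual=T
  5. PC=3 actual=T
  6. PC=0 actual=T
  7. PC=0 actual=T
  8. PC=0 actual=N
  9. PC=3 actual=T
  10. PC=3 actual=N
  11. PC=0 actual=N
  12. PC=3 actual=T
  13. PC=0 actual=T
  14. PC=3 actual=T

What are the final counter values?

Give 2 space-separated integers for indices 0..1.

Ev 1: PC=3 idx=1 pred=N actual=N -> ctr[1]=0
Ev 2: PC=0 idx=0 pred=N actual=T -> ctr[0]=1
Ev 3: PC=0 idx=0 pred=N actual=T -> ctr[0]=2
Ev 4: PC=7 idx=1 pred=N actual=T -> ctr[1]=1
Ev 5: PC=3 idx=1 pred=N actual=T -> ctr[1]=2
Ev 6: PC=0 idx=0 pred=T actual=T -> ctr[0]=3
Ev 7: PC=0 idx=0 pred=T actual=T -> ctr[0]=3
Ev 8: PC=0 idx=0 pred=T actual=N -> ctr[0]=2
Ev 9: PC=3 idx=1 pred=T actual=T -> ctr[1]=3
Ev 10: PC=3 idx=1 pred=T actual=N -> ctr[1]=2
Ev 11: PC=0 idx=0 pred=T actual=N -> ctr[0]=1
Ev 12: PC=3 idx=1 pred=T actual=T -> ctr[1]=3
Ev 13: PC=0 idx=0 pred=N actual=T -> ctr[0]=2
Ev 14: PC=3 idx=1 pred=T actual=T -> ctr[1]=3

Answer: 2 3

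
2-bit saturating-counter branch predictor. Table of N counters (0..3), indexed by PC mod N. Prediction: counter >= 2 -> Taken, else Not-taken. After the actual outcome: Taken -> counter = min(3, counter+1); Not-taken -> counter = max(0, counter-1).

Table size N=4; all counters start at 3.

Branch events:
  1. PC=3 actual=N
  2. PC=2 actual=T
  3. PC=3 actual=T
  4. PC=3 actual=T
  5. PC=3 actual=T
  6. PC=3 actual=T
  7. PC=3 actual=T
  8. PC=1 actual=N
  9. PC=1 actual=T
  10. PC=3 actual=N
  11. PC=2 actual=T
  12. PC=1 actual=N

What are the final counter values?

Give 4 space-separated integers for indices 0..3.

Answer: 3 2 3 2

Derivation:
Ev 1: PC=3 idx=3 pred=T actual=N -> ctr[3]=2
Ev 2: PC=2 idx=2 pred=T actual=T -> ctr[2]=3
Ev 3: PC=3 idx=3 pred=T actual=T -> ctr[3]=3
Ev 4: PC=3 idx=3 pred=T actual=T -> ctr[3]=3
Ev 5: PC=3 idx=3 pred=T actual=T -> ctr[3]=3
Ev 6: PC=3 idx=3 pred=T actual=T -> ctr[3]=3
Ev 7: PC=3 idx=3 pred=T actual=T -> ctr[3]=3
Ev 8: PC=1 idx=1 pred=T actual=N -> ctr[1]=2
Ev 9: PC=1 idx=1 pred=T actual=T -> ctr[1]=3
Ev 10: PC=3 idx=3 pred=T actual=N -> ctr[3]=2
Ev 11: PC=2 idx=2 pred=T actual=T -> ctr[2]=3
Ev 12: PC=1 idx=1 pred=T actual=N -> ctr[1]=2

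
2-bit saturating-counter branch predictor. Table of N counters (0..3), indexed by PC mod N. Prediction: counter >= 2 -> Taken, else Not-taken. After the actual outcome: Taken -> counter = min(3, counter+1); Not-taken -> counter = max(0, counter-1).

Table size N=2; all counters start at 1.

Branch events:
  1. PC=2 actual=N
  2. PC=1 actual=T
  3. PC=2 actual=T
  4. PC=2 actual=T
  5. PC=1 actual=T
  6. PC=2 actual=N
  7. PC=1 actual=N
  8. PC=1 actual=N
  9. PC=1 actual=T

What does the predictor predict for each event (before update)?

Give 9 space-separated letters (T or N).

Ev 1: PC=2 idx=0 pred=N actual=N -> ctr[0]=0
Ev 2: PC=1 idx=1 pred=N actual=T -> ctr[1]=2
Ev 3: PC=2 idx=0 pred=N actual=T -> ctr[0]=1
Ev 4: PC=2 idx=0 pred=N actual=T -> ctr[0]=2
Ev 5: PC=1 idx=1 pred=T actual=T -> ctr[1]=3
Ev 6: PC=2 idx=0 pred=T actual=N -> ctr[0]=1
Ev 7: PC=1 idx=1 pred=T actual=N -> ctr[1]=2
Ev 8: PC=1 idx=1 pred=T actual=N -> ctr[1]=1
Ev 9: PC=1 idx=1 pred=N actual=T -> ctr[1]=2

Answer: N N N N T T T T N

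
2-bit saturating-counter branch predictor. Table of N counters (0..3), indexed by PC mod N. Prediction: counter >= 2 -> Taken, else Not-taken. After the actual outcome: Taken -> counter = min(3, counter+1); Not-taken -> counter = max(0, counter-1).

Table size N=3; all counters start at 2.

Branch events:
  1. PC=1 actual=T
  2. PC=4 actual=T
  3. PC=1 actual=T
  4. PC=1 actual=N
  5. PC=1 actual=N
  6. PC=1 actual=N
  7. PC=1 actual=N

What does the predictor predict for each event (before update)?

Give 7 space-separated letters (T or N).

Ev 1: PC=1 idx=1 pred=T actual=T -> ctr[1]=3
Ev 2: PC=4 idx=1 pred=T actual=T -> ctr[1]=3
Ev 3: PC=1 idx=1 pred=T actual=T -> ctr[1]=3
Ev 4: PC=1 idx=1 pred=T actual=N -> ctr[1]=2
Ev 5: PC=1 idx=1 pred=T actual=N -> ctr[1]=1
Ev 6: PC=1 idx=1 pred=N actual=N -> ctr[1]=0
Ev 7: PC=1 idx=1 pred=N actual=N -> ctr[1]=0

Answer: T T T T T N N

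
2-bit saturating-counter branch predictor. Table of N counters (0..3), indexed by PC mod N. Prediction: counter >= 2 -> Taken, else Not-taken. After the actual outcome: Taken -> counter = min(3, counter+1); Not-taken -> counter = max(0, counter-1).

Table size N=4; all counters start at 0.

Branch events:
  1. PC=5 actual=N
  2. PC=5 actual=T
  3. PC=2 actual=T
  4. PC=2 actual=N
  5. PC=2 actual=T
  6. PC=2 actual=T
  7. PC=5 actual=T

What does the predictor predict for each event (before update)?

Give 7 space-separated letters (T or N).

Ev 1: PC=5 idx=1 pred=N actual=N -> ctr[1]=0
Ev 2: PC=5 idx=1 pred=N actual=T -> ctr[1]=1
Ev 3: PC=2 idx=2 pred=N actual=T -> ctr[2]=1
Ev 4: PC=2 idx=2 pred=N actual=N -> ctr[2]=0
Ev 5: PC=2 idx=2 pred=N actual=T -> ctr[2]=1
Ev 6: PC=2 idx=2 pred=N actual=T -> ctr[2]=2
Ev 7: PC=5 idx=1 pred=N actual=T -> ctr[1]=2

Answer: N N N N N N N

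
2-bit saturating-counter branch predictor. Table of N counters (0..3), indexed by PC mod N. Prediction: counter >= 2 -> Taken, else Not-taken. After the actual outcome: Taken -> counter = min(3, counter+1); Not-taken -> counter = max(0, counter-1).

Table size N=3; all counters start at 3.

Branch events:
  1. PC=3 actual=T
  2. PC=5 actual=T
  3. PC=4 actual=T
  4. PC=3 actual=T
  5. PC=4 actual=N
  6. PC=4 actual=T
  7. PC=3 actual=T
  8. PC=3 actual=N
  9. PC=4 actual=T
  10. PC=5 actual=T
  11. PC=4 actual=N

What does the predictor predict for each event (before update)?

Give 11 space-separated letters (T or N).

Ev 1: PC=3 idx=0 pred=T actual=T -> ctr[0]=3
Ev 2: PC=5 idx=2 pred=T actual=T -> ctr[2]=3
Ev 3: PC=4 idx=1 pred=T actual=T -> ctr[1]=3
Ev 4: PC=3 idx=0 pred=T actual=T -> ctr[0]=3
Ev 5: PC=4 idx=1 pred=T actual=N -> ctr[1]=2
Ev 6: PC=4 idx=1 pred=T actual=T -> ctr[1]=3
Ev 7: PC=3 idx=0 pred=T actual=T -> ctr[0]=3
Ev 8: PC=3 idx=0 pred=T actual=N -> ctr[0]=2
Ev 9: PC=4 idx=1 pred=T actual=T -> ctr[1]=3
Ev 10: PC=5 idx=2 pred=T actual=T -> ctr[2]=3
Ev 11: PC=4 idx=1 pred=T actual=N -> ctr[1]=2

Answer: T T T T T T T T T T T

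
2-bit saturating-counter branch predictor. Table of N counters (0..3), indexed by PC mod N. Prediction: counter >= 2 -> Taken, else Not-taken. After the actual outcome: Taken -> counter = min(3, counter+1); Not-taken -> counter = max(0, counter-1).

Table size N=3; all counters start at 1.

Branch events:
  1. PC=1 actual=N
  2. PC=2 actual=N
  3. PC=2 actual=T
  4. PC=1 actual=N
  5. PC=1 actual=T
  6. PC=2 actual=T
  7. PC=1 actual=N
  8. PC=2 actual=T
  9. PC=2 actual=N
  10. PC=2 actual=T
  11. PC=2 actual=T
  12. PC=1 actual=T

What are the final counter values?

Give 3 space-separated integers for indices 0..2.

Answer: 1 1 3

Derivation:
Ev 1: PC=1 idx=1 pred=N actual=N -> ctr[1]=0
Ev 2: PC=2 idx=2 pred=N actual=N -> ctr[2]=0
Ev 3: PC=2 idx=2 pred=N actual=T -> ctr[2]=1
Ev 4: PC=1 idx=1 pred=N actual=N -> ctr[1]=0
Ev 5: PC=1 idx=1 pred=N actual=T -> ctr[1]=1
Ev 6: PC=2 idx=2 pred=N actual=T -> ctr[2]=2
Ev 7: PC=1 idx=1 pred=N actual=N -> ctr[1]=0
Ev 8: PC=2 idx=2 pred=T actual=T -> ctr[2]=3
Ev 9: PC=2 idx=2 pred=T actual=N -> ctr[2]=2
Ev 10: PC=2 idx=2 pred=T actual=T -> ctr[2]=3
Ev 11: PC=2 idx=2 pred=T actual=T -> ctr[2]=3
Ev 12: PC=1 idx=1 pred=N actual=T -> ctr[1]=1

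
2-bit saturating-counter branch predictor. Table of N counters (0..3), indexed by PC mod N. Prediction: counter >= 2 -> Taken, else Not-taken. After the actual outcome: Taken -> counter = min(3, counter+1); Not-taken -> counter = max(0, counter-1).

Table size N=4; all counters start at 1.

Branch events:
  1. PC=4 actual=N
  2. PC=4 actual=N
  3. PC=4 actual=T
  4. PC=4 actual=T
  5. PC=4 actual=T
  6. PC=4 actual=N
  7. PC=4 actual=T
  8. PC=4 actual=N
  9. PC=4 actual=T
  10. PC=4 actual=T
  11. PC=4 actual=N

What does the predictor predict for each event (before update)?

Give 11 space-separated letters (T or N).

Ev 1: PC=4 idx=0 pred=N actual=N -> ctr[0]=0
Ev 2: PC=4 idx=0 pred=N actual=N -> ctr[0]=0
Ev 3: PC=4 idx=0 pred=N actual=T -> ctr[0]=1
Ev 4: PC=4 idx=0 pred=N actual=T -> ctr[0]=2
Ev 5: PC=4 idx=0 pred=T actual=T -> ctr[0]=3
Ev 6: PC=4 idx=0 pred=T actual=N -> ctr[0]=2
Ev 7: PC=4 idx=0 pred=T actual=T -> ctr[0]=3
Ev 8: PC=4 idx=0 pred=T actual=N -> ctr[0]=2
Ev 9: PC=4 idx=0 pred=T actual=T -> ctr[0]=3
Ev 10: PC=4 idx=0 pred=T actual=T -> ctr[0]=3
Ev 11: PC=4 idx=0 pred=T actual=N -> ctr[0]=2

Answer: N N N N T T T T T T T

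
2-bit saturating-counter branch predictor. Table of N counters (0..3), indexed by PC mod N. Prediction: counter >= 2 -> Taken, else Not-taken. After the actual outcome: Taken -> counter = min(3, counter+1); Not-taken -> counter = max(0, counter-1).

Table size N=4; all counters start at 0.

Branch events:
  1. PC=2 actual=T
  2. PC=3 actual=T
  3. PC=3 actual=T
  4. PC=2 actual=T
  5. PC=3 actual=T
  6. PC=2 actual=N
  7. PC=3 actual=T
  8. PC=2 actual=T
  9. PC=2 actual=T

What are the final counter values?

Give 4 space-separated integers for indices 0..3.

Ev 1: PC=2 idx=2 pred=N actual=T -> ctr[2]=1
Ev 2: PC=3 idx=3 pred=N actual=T -> ctr[3]=1
Ev 3: PC=3 idx=3 pred=N actual=T -> ctr[3]=2
Ev 4: PC=2 idx=2 pred=N actual=T -> ctr[2]=2
Ev 5: PC=3 idx=3 pred=T actual=T -> ctr[3]=3
Ev 6: PC=2 idx=2 pred=T actual=N -> ctr[2]=1
Ev 7: PC=3 idx=3 pred=T actual=T -> ctr[3]=3
Ev 8: PC=2 idx=2 pred=N actual=T -> ctr[2]=2
Ev 9: PC=2 idx=2 pred=T actual=T -> ctr[2]=3

Answer: 0 0 3 3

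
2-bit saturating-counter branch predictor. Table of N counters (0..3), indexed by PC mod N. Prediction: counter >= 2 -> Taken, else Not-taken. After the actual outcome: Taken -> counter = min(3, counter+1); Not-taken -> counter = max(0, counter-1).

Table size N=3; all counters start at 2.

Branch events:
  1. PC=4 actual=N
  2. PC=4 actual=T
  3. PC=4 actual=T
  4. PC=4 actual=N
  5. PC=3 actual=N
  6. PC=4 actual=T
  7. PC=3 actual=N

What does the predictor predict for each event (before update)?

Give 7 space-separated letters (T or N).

Ev 1: PC=4 idx=1 pred=T actual=N -> ctr[1]=1
Ev 2: PC=4 idx=1 pred=N actual=T -> ctr[1]=2
Ev 3: PC=4 idx=1 pred=T actual=T -> ctr[1]=3
Ev 4: PC=4 idx=1 pred=T actual=N -> ctr[1]=2
Ev 5: PC=3 idx=0 pred=T actual=N -> ctr[0]=1
Ev 6: PC=4 idx=1 pred=T actual=T -> ctr[1]=3
Ev 7: PC=3 idx=0 pred=N actual=N -> ctr[0]=0

Answer: T N T T T T N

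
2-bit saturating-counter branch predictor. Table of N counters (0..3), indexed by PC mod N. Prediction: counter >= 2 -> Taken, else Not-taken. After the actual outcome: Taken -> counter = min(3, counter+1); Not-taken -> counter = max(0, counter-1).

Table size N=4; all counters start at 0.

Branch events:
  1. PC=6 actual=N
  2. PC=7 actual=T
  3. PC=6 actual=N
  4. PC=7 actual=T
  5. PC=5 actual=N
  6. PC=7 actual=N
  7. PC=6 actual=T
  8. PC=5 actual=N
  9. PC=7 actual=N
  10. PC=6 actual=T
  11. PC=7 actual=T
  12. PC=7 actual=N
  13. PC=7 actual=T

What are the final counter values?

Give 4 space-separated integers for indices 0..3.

Answer: 0 0 2 1

Derivation:
Ev 1: PC=6 idx=2 pred=N actual=N -> ctr[2]=0
Ev 2: PC=7 idx=3 pred=N actual=T -> ctr[3]=1
Ev 3: PC=6 idx=2 pred=N actual=N -> ctr[2]=0
Ev 4: PC=7 idx=3 pred=N actual=T -> ctr[3]=2
Ev 5: PC=5 idx=1 pred=N actual=N -> ctr[1]=0
Ev 6: PC=7 idx=3 pred=T actual=N -> ctr[3]=1
Ev 7: PC=6 idx=2 pred=N actual=T -> ctr[2]=1
Ev 8: PC=5 idx=1 pred=N actual=N -> ctr[1]=0
Ev 9: PC=7 idx=3 pred=N actual=N -> ctr[3]=0
Ev 10: PC=6 idx=2 pred=N actual=T -> ctr[2]=2
Ev 11: PC=7 idx=3 pred=N actual=T -> ctr[3]=1
Ev 12: PC=7 idx=3 pred=N actual=N -> ctr[3]=0
Ev 13: PC=7 idx=3 pred=N actual=T -> ctr[3]=1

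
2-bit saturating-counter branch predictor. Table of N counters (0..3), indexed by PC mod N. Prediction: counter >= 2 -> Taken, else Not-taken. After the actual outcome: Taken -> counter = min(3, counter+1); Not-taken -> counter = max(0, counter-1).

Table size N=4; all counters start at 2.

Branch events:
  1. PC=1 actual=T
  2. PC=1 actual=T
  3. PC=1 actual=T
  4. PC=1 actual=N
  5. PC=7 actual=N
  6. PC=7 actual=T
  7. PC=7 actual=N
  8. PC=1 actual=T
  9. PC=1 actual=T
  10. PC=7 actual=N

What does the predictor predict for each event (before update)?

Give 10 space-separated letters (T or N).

Ev 1: PC=1 idx=1 pred=T actual=T -> ctr[1]=3
Ev 2: PC=1 idx=1 pred=T actual=T -> ctr[1]=3
Ev 3: PC=1 idx=1 pred=T actual=T -> ctr[1]=3
Ev 4: PC=1 idx=1 pred=T actual=N -> ctr[1]=2
Ev 5: PC=7 idx=3 pred=T actual=N -> ctr[3]=1
Ev 6: PC=7 idx=3 pred=N actual=T -> ctr[3]=2
Ev 7: PC=7 idx=3 pred=T actual=N -> ctr[3]=1
Ev 8: PC=1 idx=1 pred=T actual=T -> ctr[1]=3
Ev 9: PC=1 idx=1 pred=T actual=T -> ctr[1]=3
Ev 10: PC=7 idx=3 pred=N actual=N -> ctr[3]=0

Answer: T T T T T N T T T N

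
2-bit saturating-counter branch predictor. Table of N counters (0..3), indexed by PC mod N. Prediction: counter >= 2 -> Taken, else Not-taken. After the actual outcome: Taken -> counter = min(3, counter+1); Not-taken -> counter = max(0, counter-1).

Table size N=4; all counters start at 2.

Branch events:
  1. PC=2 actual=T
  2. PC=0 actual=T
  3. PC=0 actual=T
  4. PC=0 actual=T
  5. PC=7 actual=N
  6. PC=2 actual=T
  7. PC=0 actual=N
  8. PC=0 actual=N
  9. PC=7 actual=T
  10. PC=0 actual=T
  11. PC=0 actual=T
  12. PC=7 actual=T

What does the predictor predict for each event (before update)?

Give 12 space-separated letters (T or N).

Answer: T T T T T T T T N N T T

Derivation:
Ev 1: PC=2 idx=2 pred=T actual=T -> ctr[2]=3
Ev 2: PC=0 idx=0 pred=T actual=T -> ctr[0]=3
Ev 3: PC=0 idx=0 pred=T actual=T -> ctr[0]=3
Ev 4: PC=0 idx=0 pred=T actual=T -> ctr[0]=3
Ev 5: PC=7 idx=3 pred=T actual=N -> ctr[3]=1
Ev 6: PC=2 idx=2 pred=T actual=T -> ctr[2]=3
Ev 7: PC=0 idx=0 pred=T actual=N -> ctr[0]=2
Ev 8: PC=0 idx=0 pred=T actual=N -> ctr[0]=1
Ev 9: PC=7 idx=3 pred=N actual=T -> ctr[3]=2
Ev 10: PC=0 idx=0 pred=N actual=T -> ctr[0]=2
Ev 11: PC=0 idx=0 pred=T actual=T -> ctr[0]=3
Ev 12: PC=7 idx=3 pred=T actual=T -> ctr[3]=3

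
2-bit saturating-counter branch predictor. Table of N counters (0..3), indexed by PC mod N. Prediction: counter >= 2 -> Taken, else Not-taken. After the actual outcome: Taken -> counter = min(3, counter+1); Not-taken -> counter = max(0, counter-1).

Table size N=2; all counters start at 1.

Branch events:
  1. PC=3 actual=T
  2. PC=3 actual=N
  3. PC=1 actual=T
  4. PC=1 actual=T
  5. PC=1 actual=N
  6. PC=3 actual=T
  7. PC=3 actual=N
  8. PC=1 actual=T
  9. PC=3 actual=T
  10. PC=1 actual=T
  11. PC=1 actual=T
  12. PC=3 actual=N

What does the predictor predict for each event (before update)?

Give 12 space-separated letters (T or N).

Answer: N T N T T T T T T T T T

Derivation:
Ev 1: PC=3 idx=1 pred=N actual=T -> ctr[1]=2
Ev 2: PC=3 idx=1 pred=T actual=N -> ctr[1]=1
Ev 3: PC=1 idx=1 pred=N actual=T -> ctr[1]=2
Ev 4: PC=1 idx=1 pred=T actual=T -> ctr[1]=3
Ev 5: PC=1 idx=1 pred=T actual=N -> ctr[1]=2
Ev 6: PC=3 idx=1 pred=T actual=T -> ctr[1]=3
Ev 7: PC=3 idx=1 pred=T actual=N -> ctr[1]=2
Ev 8: PC=1 idx=1 pred=T actual=T -> ctr[1]=3
Ev 9: PC=3 idx=1 pred=T actual=T -> ctr[1]=3
Ev 10: PC=1 idx=1 pred=T actual=T -> ctr[1]=3
Ev 11: PC=1 idx=1 pred=T actual=T -> ctr[1]=3
Ev 12: PC=3 idx=1 pred=T actual=N -> ctr[1]=2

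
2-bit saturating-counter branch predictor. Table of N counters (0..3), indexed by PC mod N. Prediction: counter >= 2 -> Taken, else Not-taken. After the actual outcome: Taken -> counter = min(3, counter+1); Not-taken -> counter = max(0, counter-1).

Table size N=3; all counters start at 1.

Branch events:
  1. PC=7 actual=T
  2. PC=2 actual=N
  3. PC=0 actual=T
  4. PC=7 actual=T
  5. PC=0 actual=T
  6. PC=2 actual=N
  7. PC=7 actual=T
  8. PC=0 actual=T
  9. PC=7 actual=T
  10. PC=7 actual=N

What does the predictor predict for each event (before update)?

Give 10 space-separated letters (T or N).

Answer: N N N T T N T T T T

Derivation:
Ev 1: PC=7 idx=1 pred=N actual=T -> ctr[1]=2
Ev 2: PC=2 idx=2 pred=N actual=N -> ctr[2]=0
Ev 3: PC=0 idx=0 pred=N actual=T -> ctr[0]=2
Ev 4: PC=7 idx=1 pred=T actual=T -> ctr[1]=3
Ev 5: PC=0 idx=0 pred=T actual=T -> ctr[0]=3
Ev 6: PC=2 idx=2 pred=N actual=N -> ctr[2]=0
Ev 7: PC=7 idx=1 pred=T actual=T -> ctr[1]=3
Ev 8: PC=0 idx=0 pred=T actual=T -> ctr[0]=3
Ev 9: PC=7 idx=1 pred=T actual=T -> ctr[1]=3
Ev 10: PC=7 idx=1 pred=T actual=N -> ctr[1]=2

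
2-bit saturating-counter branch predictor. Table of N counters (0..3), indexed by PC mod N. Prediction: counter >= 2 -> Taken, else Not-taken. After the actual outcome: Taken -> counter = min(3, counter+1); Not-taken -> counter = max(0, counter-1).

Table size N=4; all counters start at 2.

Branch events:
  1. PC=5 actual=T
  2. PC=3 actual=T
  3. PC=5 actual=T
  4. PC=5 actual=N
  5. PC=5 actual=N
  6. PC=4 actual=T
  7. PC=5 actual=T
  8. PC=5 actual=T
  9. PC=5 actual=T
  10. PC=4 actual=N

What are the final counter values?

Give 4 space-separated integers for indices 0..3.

Answer: 2 3 2 3

Derivation:
Ev 1: PC=5 idx=1 pred=T actual=T -> ctr[1]=3
Ev 2: PC=3 idx=3 pred=T actual=T -> ctr[3]=3
Ev 3: PC=5 idx=1 pred=T actual=T -> ctr[1]=3
Ev 4: PC=5 idx=1 pred=T actual=N -> ctr[1]=2
Ev 5: PC=5 idx=1 pred=T actual=N -> ctr[1]=1
Ev 6: PC=4 idx=0 pred=T actual=T -> ctr[0]=3
Ev 7: PC=5 idx=1 pred=N actual=T -> ctr[1]=2
Ev 8: PC=5 idx=1 pred=T actual=T -> ctr[1]=3
Ev 9: PC=5 idx=1 pred=T actual=T -> ctr[1]=3
Ev 10: PC=4 idx=0 pred=T actual=N -> ctr[0]=2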